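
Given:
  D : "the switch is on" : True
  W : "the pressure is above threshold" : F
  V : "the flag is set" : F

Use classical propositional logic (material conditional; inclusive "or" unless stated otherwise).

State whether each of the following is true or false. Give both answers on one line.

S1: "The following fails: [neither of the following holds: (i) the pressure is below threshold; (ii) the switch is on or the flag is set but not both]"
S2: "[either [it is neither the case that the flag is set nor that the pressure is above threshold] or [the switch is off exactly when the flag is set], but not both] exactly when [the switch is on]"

S1: In symbols: not (not W nor (D xor V))

not W = not False = True
D xor V = True xor False = True
not W nor (D xor V) = True nor True = False
not (not W nor (D xor V)) = not False = True
Thus S1 is true.

S2: In symbols: ((V nor W) xor (not D iff V)) iff D

V nor W = False nor False = True
not D = not True = False
not D iff V = False iff False = True
(V nor W) xor (not D iff V) = True xor True = False
((V nor W) xor (not D iff V)) iff D = False iff True = False
Hence S2 is false.

S1 true; S2 false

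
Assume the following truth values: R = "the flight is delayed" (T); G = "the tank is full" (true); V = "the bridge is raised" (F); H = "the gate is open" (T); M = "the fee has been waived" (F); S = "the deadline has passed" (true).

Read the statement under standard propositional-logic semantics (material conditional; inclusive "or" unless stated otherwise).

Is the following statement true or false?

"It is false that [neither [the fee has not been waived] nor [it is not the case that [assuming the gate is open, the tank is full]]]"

The statement is true.

Values: M=False, H=True, G=True.
In symbols: not (not M nor not (H -> G))

not M = not False = True
H -> G = True -> True = True
not (H -> G) = not True = False
not M nor not (H -> G) = True nor False = False
not (not M nor not (H -> G)) = not False = True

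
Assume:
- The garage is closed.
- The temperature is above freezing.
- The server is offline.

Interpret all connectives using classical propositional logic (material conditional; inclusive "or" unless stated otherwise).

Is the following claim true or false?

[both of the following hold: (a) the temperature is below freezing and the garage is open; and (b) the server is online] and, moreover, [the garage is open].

False.

Let S = "the temperature is below freezing" (F), M = "the garage is closed" (T), P = "the server is online" (F).
Parsed as ((S & ~M) & P) & ~M

~M = ~T = F
S & ~M = F & F = F
(S & ~M) & P = F & F = F
~M = ~T = F
((S & ~M) & P) & ~M = F & F = F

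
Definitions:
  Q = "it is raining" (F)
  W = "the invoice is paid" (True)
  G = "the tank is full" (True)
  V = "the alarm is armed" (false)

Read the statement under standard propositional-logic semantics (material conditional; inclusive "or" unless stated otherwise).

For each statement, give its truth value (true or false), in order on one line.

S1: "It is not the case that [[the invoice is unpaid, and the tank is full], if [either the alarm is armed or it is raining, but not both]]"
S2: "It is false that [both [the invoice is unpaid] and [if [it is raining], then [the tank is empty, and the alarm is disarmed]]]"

S1: Formalization: ¬((V ⊕ Q) → (¬W ∧ G))

V ⊕ Q = F ⊕ F = F
¬W = ¬T = F
¬W ∧ G = F ∧ T = F
(V ⊕ Q) → (¬W ∧ G) = F → F = T
¬((V ⊕ Q) → (¬W ∧ G)) = ¬T = F
Thus S1 is false.

S2: In symbols: ¬(¬W ∧ (Q → (¬G ∧ ¬V)))

¬W = ¬T = F
¬G = ¬T = F
¬V = ¬F = T
¬G ∧ ¬V = F ∧ T = F
Q → (¬G ∧ ¬V) = F → F = T
¬W ∧ (Q → (¬G ∧ ¬V)) = F ∧ T = F
¬(¬W ∧ (Q → (¬G ∧ ¬V))) = ¬F = T
Hence S2 is true.

S1 False; S2 True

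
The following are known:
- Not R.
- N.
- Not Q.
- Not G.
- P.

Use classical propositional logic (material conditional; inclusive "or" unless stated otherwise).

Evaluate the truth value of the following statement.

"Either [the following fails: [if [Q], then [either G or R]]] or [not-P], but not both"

In symbols: ~(Q -> (G | R)) xor ~P

G | R = F | F = F
Q -> (G | R) = F -> F = T
~(Q -> (G | R)) = ~T = F
~P = ~T = F
~(Q -> (G | R)) xor ~P = F xor F = F

False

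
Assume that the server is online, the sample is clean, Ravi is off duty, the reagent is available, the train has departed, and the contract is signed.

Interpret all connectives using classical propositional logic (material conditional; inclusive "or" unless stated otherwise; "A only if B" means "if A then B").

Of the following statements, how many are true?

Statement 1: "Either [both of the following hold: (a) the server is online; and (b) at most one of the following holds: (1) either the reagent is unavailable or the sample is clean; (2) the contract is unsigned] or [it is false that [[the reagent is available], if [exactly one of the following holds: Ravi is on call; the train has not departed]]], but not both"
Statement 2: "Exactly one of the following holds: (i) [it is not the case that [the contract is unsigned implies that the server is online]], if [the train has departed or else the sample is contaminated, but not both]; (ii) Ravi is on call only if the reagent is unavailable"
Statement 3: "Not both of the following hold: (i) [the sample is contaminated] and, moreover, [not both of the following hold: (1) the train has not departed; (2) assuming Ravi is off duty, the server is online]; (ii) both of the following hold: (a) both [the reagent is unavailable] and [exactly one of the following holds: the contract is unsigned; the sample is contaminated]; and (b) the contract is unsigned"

Let P = "the server is online" (T), S = "the reagent is available" (T), Q = "the sample is contaminated" (F), V = "the contract is signed" (T), R = "Ravi is on call" (F), U = "the train has departed" (T).

Statement 1: This is (P & ((~S | ~Q) nand ~V)) xor ~((R xor ~U) -> S).

~S = ~T = F
~Q = ~F = T
~S | ~Q = F | T = T
~V = ~T = F
(~S | ~Q) nand ~V = T nand F = T
P & ((~S | ~Q) nand ~V) = T & T = T
~U = ~T = F
R xor ~U = F xor F = F
(R xor ~U) -> S = F -> T = T
~((R xor ~U) -> S) = ~T = F
(P & ((~S | ~Q) nand ~V)) xor ~((R xor ~U) -> S) = T xor F = T
So Statement 1 is true.

Statement 2: This is ((U xor Q) -> ~(~V -> P)) xor (R -> ~S).

U xor Q = T xor F = T
~V = ~T = F
~V -> P = F -> T = T
~(~V -> P) = ~T = F
(U xor Q) -> ~(~V -> P) = T -> F = F
~S = ~T = F
R -> ~S = F -> F = T
((U xor Q) -> ~(~V -> P)) xor (R -> ~S) = F xor T = T
Hence Statement 2 is true.

Statement 3: This is (Q & (~U nand (~R -> P))) nand ((~S & (~V xor Q)) & ~V).

~U = ~T = F
~R = ~F = T
~R -> P = T -> T = T
~U nand (~R -> P) = F nand T = T
Q & (~U nand (~R -> P)) = F & T = F
~S = ~T = F
~V = ~T = F
~V xor Q = F xor F = F
~S & (~V xor Q) = F & F = F
~V = ~T = F
(~S & (~V xor Q)) & ~V = F & F = F
(Q & (~U nand (~R -> P))) nand ((~S & (~V xor Q)) & ~V) = F nand F = T
Hence Statement 3 is true.

Count: 3.

3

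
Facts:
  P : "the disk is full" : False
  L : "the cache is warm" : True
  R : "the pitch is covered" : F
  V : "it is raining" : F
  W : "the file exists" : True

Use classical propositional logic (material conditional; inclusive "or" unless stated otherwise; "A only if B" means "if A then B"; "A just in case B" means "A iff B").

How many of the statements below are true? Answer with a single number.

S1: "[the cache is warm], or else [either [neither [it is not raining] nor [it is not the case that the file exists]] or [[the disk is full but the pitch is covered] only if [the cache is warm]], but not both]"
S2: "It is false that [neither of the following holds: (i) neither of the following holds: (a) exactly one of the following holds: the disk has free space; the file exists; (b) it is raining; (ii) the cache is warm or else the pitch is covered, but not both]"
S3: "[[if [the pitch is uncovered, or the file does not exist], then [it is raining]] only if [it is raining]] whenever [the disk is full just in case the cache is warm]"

3

S1: Parsed as L ∨ ((¬V ↓ ¬W) ⊕ ((P ∧ R) → L))

¬V = ¬F = T
¬W = ¬T = F
¬V ↓ ¬W = T ↓ F = F
P ∧ R = F ∧ F = F
(P ∧ R) → L = F → T = T
(¬V ↓ ¬W) ⊕ ((P ∧ R) → L) = F ⊕ T = T
L ∨ ((¬V ↓ ¬W) ⊕ ((P ∧ R) → L)) = T ∨ T = T
Hence S1 is true.

S2: This is ¬(((¬P ⊕ W) ↓ V) ↓ (L ⊕ R)).

¬P = ¬F = T
¬P ⊕ W = T ⊕ T = F
(¬P ⊕ W) ↓ V = F ↓ F = T
L ⊕ R = T ⊕ F = T
((¬P ⊕ W) ↓ V) ↓ (L ⊕ R) = T ↓ T = F
¬(((¬P ⊕ W) ↓ V) ↓ (L ⊕ R)) = ¬F = T
Hence S2 is true.

S3: In symbols: (P ↔ L) → (((¬R ∨ ¬W) → V) → V)

P ↔ L = F ↔ T = F
¬R = ¬F = T
¬W = ¬T = F
¬R ∨ ¬W = T ∨ F = T
(¬R ∨ ¬W) → V = T → F = F
((¬R ∨ ¬W) → V) → V = F → F = T
(P ↔ L) → (((¬R ∨ ¬W) → V) → V) = F → T = T
So S3 is true.

True statements: 3 (S1, S2, S3).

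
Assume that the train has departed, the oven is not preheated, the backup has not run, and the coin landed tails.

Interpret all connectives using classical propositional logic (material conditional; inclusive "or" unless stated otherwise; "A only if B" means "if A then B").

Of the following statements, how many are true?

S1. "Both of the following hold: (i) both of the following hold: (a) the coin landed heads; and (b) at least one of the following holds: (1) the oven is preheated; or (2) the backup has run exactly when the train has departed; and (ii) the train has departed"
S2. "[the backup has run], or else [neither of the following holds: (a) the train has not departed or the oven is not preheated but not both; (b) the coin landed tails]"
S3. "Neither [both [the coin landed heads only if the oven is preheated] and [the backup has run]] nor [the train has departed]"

0

Let M = "the coin landed heads" (F), R = "the oven is preheated" (F), K = "the backup has run" (F), S = "the train has departed" (T).

S1: This is (M ∧ (R ∨ (K ↔ S))) ∧ S.

K ↔ S = F ↔ T = F
R ∨ (K ↔ S) = F ∨ F = F
M ∧ (R ∨ (K ↔ S)) = F ∧ F = F
(M ∧ (R ∨ (K ↔ S))) ∧ S = F ∧ T = F
Thus S1 is false.

S2: Parsed as K ∨ ((¬S ⊕ ¬R) ↓ ¬M)

¬S = ¬T = F
¬R = ¬F = T
¬S ⊕ ¬R = F ⊕ T = T
¬M = ¬F = T
(¬S ⊕ ¬R) ↓ ¬M = T ↓ T = F
K ∨ ((¬S ⊕ ¬R) ↓ ¬M) = F ∨ F = F
So S2 is false.

S3: Formalization: ((M → R) ∧ K) ↓ S

M → R = F → F = T
(M → R) ∧ K = T ∧ F = F
((M → R) ∧ K) ↓ S = F ↓ T = F
Thus S3 is false.

Count: 0.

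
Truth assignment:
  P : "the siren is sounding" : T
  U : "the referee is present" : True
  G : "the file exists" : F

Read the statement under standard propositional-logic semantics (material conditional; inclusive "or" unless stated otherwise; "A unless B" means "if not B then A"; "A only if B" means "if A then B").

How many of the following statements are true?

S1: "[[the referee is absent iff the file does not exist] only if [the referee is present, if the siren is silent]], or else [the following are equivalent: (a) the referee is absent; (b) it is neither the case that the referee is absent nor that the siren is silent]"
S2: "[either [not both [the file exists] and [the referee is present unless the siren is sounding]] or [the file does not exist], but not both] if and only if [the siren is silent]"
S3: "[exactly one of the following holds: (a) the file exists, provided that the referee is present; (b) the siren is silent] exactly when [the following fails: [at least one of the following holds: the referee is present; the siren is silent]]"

3

S1: Parsed as ((not U iff not G) -> (not P -> U)) or (not U iff (not U nor not P))

not U = not True = False
not G = not False = True
not U iff not G = False iff True = False
not P = not True = False
not P -> U = False -> True = True
(not U iff not G) -> (not P -> U) = False -> True = True
not U = not True = False
not U = not True = False
not P = not True = False
not U nor not P = False nor False = True
not U iff (not U nor not P) = False iff True = False
((not U iff not G) -> (not P -> U)) or (not U iff (not U nor not P)) = True or False = True
So S1 is true.

S2: Parsed as ((G nand (U or P)) xor not G) iff not P

U or P = True or True = True
G nand (U or P) = False nand True = True
not G = not False = True
(G nand (U or P)) xor not G = True xor True = False
not P = not True = False
((G nand (U or P)) xor not G) iff not P = False iff False = True
Hence S2 is true.

S3: Formalization: ((U -> G) xor not P) iff not (U or not P)

U -> G = True -> False = False
not P = not True = False
(U -> G) xor not P = False xor False = False
not P = not True = False
U or not P = True or False = True
not (U or not P) = not True = False
((U -> G) xor not P) iff not (U or not P) = False iff False = True
Thus S3 is true.

True statements: 3 (S1, S2, S3).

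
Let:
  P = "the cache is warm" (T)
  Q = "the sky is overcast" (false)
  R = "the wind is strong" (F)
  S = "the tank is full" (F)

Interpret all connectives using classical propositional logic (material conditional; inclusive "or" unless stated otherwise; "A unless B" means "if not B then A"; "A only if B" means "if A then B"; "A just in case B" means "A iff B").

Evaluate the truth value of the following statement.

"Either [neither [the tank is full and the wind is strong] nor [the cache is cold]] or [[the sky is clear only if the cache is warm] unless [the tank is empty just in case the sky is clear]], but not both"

False.

This is ((S & R) nor ~P) xor ((~Q -> P) | (~S <-> ~Q)).

S & R = F & F = F
~P = ~T = F
(S & R) nor ~P = F nor F = T
~Q = ~F = T
~Q -> P = T -> T = T
~S = ~F = T
~Q = ~F = T
~S <-> ~Q = T <-> T = T
(~Q -> P) | (~S <-> ~Q) = T | T = T
((S & R) nor ~P) xor ((~Q -> P) | (~S <-> ~Q)) = T xor T = F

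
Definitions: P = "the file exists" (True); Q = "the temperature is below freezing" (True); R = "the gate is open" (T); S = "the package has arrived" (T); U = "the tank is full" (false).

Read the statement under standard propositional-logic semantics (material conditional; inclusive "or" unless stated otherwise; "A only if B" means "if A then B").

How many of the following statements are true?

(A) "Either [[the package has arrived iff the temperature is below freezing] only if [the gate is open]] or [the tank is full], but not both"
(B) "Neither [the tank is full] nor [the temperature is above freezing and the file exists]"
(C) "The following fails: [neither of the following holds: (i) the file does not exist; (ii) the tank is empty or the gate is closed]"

3

(A): Parsed as ((S iff Q) -> R) xor U

S iff Q = True iff True = True
(S iff Q) -> R = True -> True = True
((S iff Q) -> R) xor U = True xor False = True
Hence (A) is true.

(B): This is U nor (not Q and P).

not Q = not True = False
not Q and P = False and True = False
U nor (not Q and P) = False nor False = True
Thus (B) is true.

(C): Parsed as not (not P nor (not U or not R))

not P = not True = False
not U = not False = True
not R = not True = False
not U or not R = True or False = True
not P nor (not U or not R) = False nor True = False
not (not P nor (not U or not R)) = not False = True
Thus (C) is true.

Count: 3.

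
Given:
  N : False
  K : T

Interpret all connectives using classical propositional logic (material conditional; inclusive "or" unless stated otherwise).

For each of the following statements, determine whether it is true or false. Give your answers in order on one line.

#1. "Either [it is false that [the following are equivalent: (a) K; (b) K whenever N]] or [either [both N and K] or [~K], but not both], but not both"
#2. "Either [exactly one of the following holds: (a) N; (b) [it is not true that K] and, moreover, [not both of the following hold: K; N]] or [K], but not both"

#1: This is not (K iff (N -> K)) xor ((N and K) xor not K).

N -> K = False -> True = True
K iff (N -> K) = True iff True = True
not (K iff (N -> K)) = not True = False
N and K = False and True = False
not K = not True = False
(N and K) xor not K = False xor False = False
not (K iff (N -> K)) xor ((N and K) xor not K) = False xor False = False
So #1 is false.

#2: This is (N xor (not K and (K nand N))) xor K.

not K = not True = False
K nand N = True nand False = True
not K and (K nand N) = False and True = False
N xor (not K and (K nand N)) = False xor False = False
(N xor (not K and (K nand N))) xor K = False xor True = True
Hence #2 is true.

#1 false, #2 true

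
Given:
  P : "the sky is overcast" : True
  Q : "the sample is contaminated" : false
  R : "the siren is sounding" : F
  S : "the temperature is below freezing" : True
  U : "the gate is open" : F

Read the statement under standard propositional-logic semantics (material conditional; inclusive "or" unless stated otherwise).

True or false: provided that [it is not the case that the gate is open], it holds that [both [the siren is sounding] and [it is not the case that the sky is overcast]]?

The statement is false.

Values: U=False, R=False, P=True.
This is not U -> (R and not P).

not U = not False = True
not P = not True = False
R and not P = False and False = False
not U -> (R and not P) = True -> False = False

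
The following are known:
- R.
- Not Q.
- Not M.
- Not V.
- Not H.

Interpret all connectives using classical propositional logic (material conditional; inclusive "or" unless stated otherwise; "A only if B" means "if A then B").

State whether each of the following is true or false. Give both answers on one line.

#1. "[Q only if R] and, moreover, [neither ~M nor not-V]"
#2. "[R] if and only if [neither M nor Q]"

#1: This is (Q -> R) and (not M nor not V).

Q -> R = False -> True = True
not M = not False = True
not V = not False = True
not M nor not V = True nor True = False
(Q -> R) and (not M nor not V) = True and False = False
Thus #1 is false.

#2: Parsed as R iff (M nor Q)

M nor Q = False nor False = True
R iff (M nor Q) = True iff True = True
So #2 is true.

#1 False / #2 True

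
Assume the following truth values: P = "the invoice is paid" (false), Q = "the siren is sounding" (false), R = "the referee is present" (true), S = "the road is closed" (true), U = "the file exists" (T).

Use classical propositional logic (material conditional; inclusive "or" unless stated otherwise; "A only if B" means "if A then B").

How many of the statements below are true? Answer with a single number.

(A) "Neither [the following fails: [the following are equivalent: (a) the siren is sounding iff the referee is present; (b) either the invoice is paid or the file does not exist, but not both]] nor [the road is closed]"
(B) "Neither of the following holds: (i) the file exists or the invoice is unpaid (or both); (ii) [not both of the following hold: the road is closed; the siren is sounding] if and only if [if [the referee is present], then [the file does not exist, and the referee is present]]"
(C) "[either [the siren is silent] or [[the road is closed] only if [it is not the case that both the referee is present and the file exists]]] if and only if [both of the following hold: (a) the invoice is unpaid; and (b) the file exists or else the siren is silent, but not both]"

(A): Formalization: not ((Q iff R) iff (P xor not U)) nor S

Q iff R = False iff True = False
not U = not True = False
P xor not U = False xor False = False
(Q iff R) iff (P xor not U) = False iff False = True
not ((Q iff R) iff (P xor not U)) = not True = False
not ((Q iff R) iff (P xor not U)) nor S = False nor True = False
Thus (A) is false.

(B): Parsed as (U or not P) nor ((S nand Q) iff (R -> (not U and R)))

not P = not False = True
U or not P = True or True = True
S nand Q = True nand False = True
not U = not True = False
not U and R = False and True = False
R -> (not U and R) = True -> False = False
(S nand Q) iff (R -> (not U and R)) = True iff False = False
(U or not P) nor ((S nand Q) iff (R -> (not U and R))) = True nor False = False
Thus (B) is false.

(C): Formalization: (not Q or (S -> (R nand U))) iff (not P and (U xor not Q))

not Q = not False = True
R nand U = True nand True = False
S -> (R nand U) = True -> False = False
not Q or (S -> (R nand U)) = True or False = True
not P = not False = True
not Q = not False = True
U xor not Q = True xor True = False
not P and (U xor not Q) = True and False = False
(not Q or (S -> (R nand U))) iff (not P and (U xor not Q)) = True iff False = False
Thus (C) is false.

True statements: 0 (none).

0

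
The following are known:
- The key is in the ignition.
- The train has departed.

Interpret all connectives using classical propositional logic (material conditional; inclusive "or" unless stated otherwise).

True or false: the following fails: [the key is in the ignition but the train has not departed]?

True

Let P = "the key is in the ignition" (T), Q = "the train has departed" (T).
Parsed as ~(P & ~Q)

~Q = ~T = F
P & ~Q = T & F = F
~(P & ~Q) = ~F = T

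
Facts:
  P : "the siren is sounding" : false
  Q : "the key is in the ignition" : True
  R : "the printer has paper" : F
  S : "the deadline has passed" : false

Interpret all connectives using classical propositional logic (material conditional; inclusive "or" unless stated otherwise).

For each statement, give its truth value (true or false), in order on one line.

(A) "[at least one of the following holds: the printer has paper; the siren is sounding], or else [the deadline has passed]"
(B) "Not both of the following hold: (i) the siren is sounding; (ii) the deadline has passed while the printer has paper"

(A): Parsed as (R | P) | S

R | P = F | F = F
(R | P) | S = F | F = F
Hence (A) is false.

(B): In symbols: P nand (S & R)

S & R = F & F = F
P nand (S & R) = F nand F = T
So (B) is true.

(A) False; (B) True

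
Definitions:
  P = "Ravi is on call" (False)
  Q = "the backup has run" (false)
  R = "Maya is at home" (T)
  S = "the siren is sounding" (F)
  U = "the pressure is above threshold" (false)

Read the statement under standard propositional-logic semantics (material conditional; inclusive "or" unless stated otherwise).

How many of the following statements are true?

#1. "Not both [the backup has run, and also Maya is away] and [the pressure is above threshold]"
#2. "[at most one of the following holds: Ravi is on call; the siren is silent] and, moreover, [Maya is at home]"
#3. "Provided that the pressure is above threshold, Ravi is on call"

#1: Parsed as (Q & ~R) nand U

~R = ~T = F
Q & ~R = F & F = F
(Q & ~R) nand U = F nand F = T
Hence #1 is true.

#2: In symbols: (P nand ~S) & R

~S = ~F = T
P nand ~S = F nand T = T
(P nand ~S) & R = T & T = T
Hence #2 is true.

#3: In symbols: U -> P

U -> P = F -> F = T
So #3 is true.

3 of the 3 statements are true (#1, #2, #3).

3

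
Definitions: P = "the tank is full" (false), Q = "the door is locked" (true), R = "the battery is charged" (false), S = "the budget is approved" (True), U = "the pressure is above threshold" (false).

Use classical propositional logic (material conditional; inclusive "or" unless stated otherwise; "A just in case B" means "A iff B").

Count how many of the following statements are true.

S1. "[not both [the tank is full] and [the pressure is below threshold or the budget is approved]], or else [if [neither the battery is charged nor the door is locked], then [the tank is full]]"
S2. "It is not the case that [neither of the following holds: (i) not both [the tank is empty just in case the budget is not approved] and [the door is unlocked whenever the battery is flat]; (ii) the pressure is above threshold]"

S1: Formalization: (P nand (not U or S)) or ((R nor Q) -> P)

not U = not False = True
not U or S = True or True = True
P nand (not U or S) = False nand True = True
R nor Q = False nor True = False
(R nor Q) -> P = False -> False = True
(P nand (not U or S)) or ((R nor Q) -> P) = True or True = True
Hence S1 is true.

S2: This is not (((not P iff not S) nand (not R -> not Q)) nor U).

not P = not False = True
not S = not True = False
not P iff not S = True iff False = False
not R = not False = True
not Q = not True = False
not R -> not Q = True -> False = False
(not P iff not S) nand (not R -> not Q) = False nand False = True
((not P iff not S) nand (not R -> not Q)) nor U = True nor False = False
not (((not P iff not S) nand (not R -> not Q)) nor U) = not False = True
So S2 is true.

Count: 2.

2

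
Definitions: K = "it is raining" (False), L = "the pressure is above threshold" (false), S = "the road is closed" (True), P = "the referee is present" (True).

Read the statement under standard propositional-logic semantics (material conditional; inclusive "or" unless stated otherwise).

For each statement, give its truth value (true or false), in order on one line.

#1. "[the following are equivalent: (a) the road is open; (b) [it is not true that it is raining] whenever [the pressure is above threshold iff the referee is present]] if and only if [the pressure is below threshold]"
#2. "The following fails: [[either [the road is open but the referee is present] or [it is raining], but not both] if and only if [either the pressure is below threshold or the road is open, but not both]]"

#1: In symbols: (not S iff ((L iff P) -> not K)) iff not L

not S = not True = False
L iff P = False iff True = False
not K = not False = True
(L iff P) -> not K = False -> True = True
not S iff ((L iff P) -> not K) = False iff True = False
not L = not False = True
(not S iff ((L iff P) -> not K)) iff not L = False iff True = False
Hence #1 is false.

#2: This is not (((not S and P) xor K) iff (not L xor not S)).

not S = not True = False
not S and P = False and True = False
(not S and P) xor K = False xor False = False
not L = not False = True
not S = not True = False
not L xor not S = True xor False = True
((not S and P) xor K) iff (not L xor not S) = False iff True = False
not (((not S and P) xor K) iff (not L xor not S)) = not False = True
Hence #2 is true.

#1 F; #2 T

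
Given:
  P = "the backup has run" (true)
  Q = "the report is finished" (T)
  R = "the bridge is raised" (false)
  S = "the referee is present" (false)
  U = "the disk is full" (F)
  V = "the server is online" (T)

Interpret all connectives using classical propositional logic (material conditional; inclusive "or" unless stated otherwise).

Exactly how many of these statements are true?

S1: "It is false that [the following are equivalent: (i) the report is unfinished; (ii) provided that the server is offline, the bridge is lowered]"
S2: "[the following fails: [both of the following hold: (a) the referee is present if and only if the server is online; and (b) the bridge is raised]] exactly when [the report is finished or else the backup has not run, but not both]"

2

S1: Formalization: ¬(¬Q ↔ (¬V → ¬R))

¬Q = ¬T = F
¬V = ¬T = F
¬R = ¬F = T
¬V → ¬R = F → T = T
¬Q ↔ (¬V → ¬R) = F ↔ T = F
¬(¬Q ↔ (¬V → ¬R)) = ¬F = T
Hence S1 is true.

S2: Parsed as ¬((S ↔ V) ∧ R) ↔ (Q ⊕ ¬P)

S ↔ V = F ↔ T = F
(S ↔ V) ∧ R = F ∧ F = F
¬((S ↔ V) ∧ R) = ¬F = T
¬P = ¬T = F
Q ⊕ ¬P = T ⊕ F = T
¬((S ↔ V) ∧ R) ↔ (Q ⊕ ¬P) = T ↔ T = T
Hence S2 is true.

Count: 2.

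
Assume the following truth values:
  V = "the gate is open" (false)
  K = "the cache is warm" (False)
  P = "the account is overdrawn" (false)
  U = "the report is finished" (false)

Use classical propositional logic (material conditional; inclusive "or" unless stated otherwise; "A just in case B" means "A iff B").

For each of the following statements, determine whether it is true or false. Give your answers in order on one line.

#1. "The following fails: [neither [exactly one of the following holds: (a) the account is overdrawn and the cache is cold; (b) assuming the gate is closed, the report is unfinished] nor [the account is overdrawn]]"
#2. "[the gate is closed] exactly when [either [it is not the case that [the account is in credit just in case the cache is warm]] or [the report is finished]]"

#1 true, #2 true

#1: In symbols: ~(((P & ~K) xor (~V -> ~U)) nor P)

~K = ~F = T
P & ~K = F & T = F
~V = ~F = T
~U = ~F = T
~V -> ~U = T -> T = T
(P & ~K) xor (~V -> ~U) = F xor T = T
((P & ~K) xor (~V -> ~U)) nor P = T nor F = F
~(((P & ~K) xor (~V -> ~U)) nor P) = ~F = T
So #1 is true.

#2: This is ~V <-> (~(~P <-> K) | U).

~V = ~F = T
~P = ~F = T
~P <-> K = T <-> F = F
~(~P <-> K) = ~F = T
~(~P <-> K) | U = T | F = T
~V <-> (~(~P <-> K) | U) = T <-> T = T
Thus #2 is true.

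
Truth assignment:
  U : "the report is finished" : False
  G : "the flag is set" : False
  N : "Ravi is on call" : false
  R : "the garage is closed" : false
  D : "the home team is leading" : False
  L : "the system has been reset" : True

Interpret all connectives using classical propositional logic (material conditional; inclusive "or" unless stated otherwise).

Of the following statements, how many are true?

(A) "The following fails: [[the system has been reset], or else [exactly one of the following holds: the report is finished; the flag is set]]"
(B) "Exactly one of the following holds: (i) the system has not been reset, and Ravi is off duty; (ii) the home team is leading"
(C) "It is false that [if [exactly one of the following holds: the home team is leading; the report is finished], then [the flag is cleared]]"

0

(A): Parsed as not (L or (U xor G))

U xor G = False xor False = False
L or (U xor G) = True or False = True
not (L or (U xor G)) = not True = False
Hence (A) is false.

(B): Formalization: (not L and not N) xor D

not L = not True = False
not N = not False = True
not L and not N = False and True = False
(not L and not N) xor D = False xor False = False
Hence (B) is false.

(C): Parsed as not ((D xor U) -> not G)

D xor U = False xor False = False
not G = not False = True
(D xor U) -> not G = False -> True = True
not ((D xor U) -> not G) = not True = False
Hence (C) is false.

True statements: 0 (none).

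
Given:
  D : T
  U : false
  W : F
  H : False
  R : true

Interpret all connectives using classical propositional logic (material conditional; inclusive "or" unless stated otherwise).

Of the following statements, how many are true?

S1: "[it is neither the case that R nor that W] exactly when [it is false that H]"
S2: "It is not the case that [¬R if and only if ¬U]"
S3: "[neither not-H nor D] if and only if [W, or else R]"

S1: In symbols: (R nor W) iff not H

R nor W = True nor False = False
not H = not False = True
(R nor W) iff not H = False iff True = False
Hence S1 is false.

S2: In symbols: not (not R iff not U)

not R = not True = False
not U = not False = True
not R iff not U = False iff True = False
not (not R iff not U) = not False = True
So S2 is true.

S3: Parsed as (not H nor D) iff (W or R)

not H = not False = True
not H nor D = True nor True = False
W or R = False or True = True
(not H nor D) iff (W or R) = False iff True = False
Hence S3 is false.

Count: 1.

1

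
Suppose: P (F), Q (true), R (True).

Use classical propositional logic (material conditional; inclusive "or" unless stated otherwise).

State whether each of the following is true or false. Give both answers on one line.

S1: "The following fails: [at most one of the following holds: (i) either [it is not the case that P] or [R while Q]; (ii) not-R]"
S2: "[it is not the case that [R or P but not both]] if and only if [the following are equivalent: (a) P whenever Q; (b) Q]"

S1 false, S2 true

S1: In symbols: ~((~P | (R & Q)) nand ~R)

~P = ~F = T
R & Q = T & T = T
~P | (R & Q) = T | T = T
~R = ~T = F
(~P | (R & Q)) nand ~R = T nand F = T
~((~P | (R & Q)) nand ~R) = ~T = F
So S1 is false.

S2: Parsed as ~(R xor P) <-> ((Q -> P) <-> Q)

R xor P = T xor F = T
~(R xor P) = ~T = F
Q -> P = T -> F = F
(Q -> P) <-> Q = F <-> T = F
~(R xor P) <-> ((Q -> P) <-> Q) = F <-> F = T
Thus S2 is true.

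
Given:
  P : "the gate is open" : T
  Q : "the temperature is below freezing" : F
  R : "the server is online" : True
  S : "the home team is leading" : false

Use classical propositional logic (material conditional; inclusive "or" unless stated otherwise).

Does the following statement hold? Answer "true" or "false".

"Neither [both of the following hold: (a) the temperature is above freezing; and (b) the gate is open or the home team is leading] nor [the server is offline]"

False

Parsed as (¬Q ∧ (P ∨ S)) ↓ ¬R

¬Q = ¬F = T
P ∨ S = T ∨ F = T
¬Q ∧ (P ∨ S) = T ∧ T = T
¬R = ¬T = F
(¬Q ∧ (P ∨ S)) ↓ ¬R = T ↓ F = F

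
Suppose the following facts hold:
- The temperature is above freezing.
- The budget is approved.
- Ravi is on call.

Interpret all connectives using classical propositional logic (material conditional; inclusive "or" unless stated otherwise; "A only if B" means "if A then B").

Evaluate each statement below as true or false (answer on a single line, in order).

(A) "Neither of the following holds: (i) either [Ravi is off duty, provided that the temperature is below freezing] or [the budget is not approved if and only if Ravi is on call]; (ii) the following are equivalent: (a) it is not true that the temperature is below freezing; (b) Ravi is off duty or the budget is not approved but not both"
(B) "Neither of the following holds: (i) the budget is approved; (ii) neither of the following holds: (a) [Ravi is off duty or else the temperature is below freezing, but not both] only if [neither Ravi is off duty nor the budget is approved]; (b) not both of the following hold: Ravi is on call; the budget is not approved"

Let P = "the temperature is below freezing" (F), R = "Ravi is on call" (T), Q = "the budget is approved" (T).

(A): This is ((P → ¬R) ∨ (¬Q ↔ R)) ↓ (¬P ↔ (¬R ⊕ ¬Q)).

¬R = ¬T = F
P → ¬R = F → F = T
¬Q = ¬T = F
¬Q ↔ R = F ↔ T = F
(P → ¬R) ∨ (¬Q ↔ R) = T ∨ F = T
¬P = ¬F = T
¬R = ¬T = F
¬Q = ¬T = F
¬R ⊕ ¬Q = F ⊕ F = F
¬P ↔ (¬R ⊕ ¬Q) = T ↔ F = F
((P → ¬R) ∨ (¬Q ↔ R)) ↓ (¬P ↔ (¬R ⊕ ¬Q)) = T ↓ F = F
So (A) is false.

(B): Formalization: Q ↓ (((¬R ⊕ P) → (¬R ↓ Q)) ↓ (R ↑ ¬Q))

¬R = ¬T = F
¬R ⊕ P = F ⊕ F = F
¬R = ¬T = F
¬R ↓ Q = F ↓ T = F
(¬R ⊕ P) → (¬R ↓ Q) = F → F = T
¬Q = ¬T = F
R ↑ ¬Q = T ↑ F = T
((¬R ⊕ P) → (¬R ↓ Q)) ↓ (R ↑ ¬Q) = T ↓ T = F
Q ↓ (((¬R ⊕ P) → (¬R ↓ Q)) ↓ (R ↑ ¬Q)) = T ↓ F = F
Hence (B) is false.

(A) False / (B) False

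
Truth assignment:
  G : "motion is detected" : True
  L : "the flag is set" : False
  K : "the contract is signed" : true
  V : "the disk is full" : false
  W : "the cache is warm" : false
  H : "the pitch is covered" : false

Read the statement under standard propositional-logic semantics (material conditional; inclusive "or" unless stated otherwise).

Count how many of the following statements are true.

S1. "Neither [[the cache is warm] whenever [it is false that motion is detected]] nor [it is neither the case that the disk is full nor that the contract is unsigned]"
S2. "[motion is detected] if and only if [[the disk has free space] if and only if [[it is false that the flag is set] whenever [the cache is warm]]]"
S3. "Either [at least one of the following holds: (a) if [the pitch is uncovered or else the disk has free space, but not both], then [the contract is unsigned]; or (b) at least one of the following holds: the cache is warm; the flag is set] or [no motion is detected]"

2

S1: Formalization: (not G -> W) nor (V nor not K)

not G = not True = False
not G -> W = False -> False = True
not K = not True = False
V nor not K = False nor False = True
(not G -> W) nor (V nor not K) = True nor True = False
So S1 is false.

S2: In symbols: G iff (not V iff (W -> not L))

not V = not False = True
not L = not False = True
W -> not L = False -> True = True
not V iff (W -> not L) = True iff True = True
G iff (not V iff (W -> not L)) = True iff True = True
Hence S2 is true.

S3: Parsed as (((not H xor not V) -> not K) or (W or L)) or not G

not H = not False = True
not V = not False = True
not H xor not V = True xor True = False
not K = not True = False
(not H xor not V) -> not K = False -> False = True
W or L = False or False = False
((not H xor not V) -> not K) or (W or L) = True or False = True
not G = not True = False
(((not H xor not V) -> not K) or (W or L)) or not G = True or False = True
Hence S3 is true.

2 of the 3 statements are true (S2, S3).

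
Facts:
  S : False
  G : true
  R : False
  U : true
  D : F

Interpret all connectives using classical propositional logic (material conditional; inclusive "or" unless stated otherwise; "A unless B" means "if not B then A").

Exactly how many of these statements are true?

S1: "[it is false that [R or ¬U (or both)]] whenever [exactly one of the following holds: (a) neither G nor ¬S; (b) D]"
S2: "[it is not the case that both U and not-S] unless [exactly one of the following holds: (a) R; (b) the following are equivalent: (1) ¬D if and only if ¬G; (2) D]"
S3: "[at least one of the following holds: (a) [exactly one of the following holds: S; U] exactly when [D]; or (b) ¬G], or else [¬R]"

3

S1: Formalization: ((G ↓ ¬S) ⊕ D) → ¬(R ∨ ¬U)

¬S = ¬F = T
G ↓ ¬S = T ↓ T = F
(G ↓ ¬S) ⊕ D = F ⊕ F = F
¬U = ¬T = F
R ∨ ¬U = F ∨ F = F
¬(R ∨ ¬U) = ¬F = T
((G ↓ ¬S) ⊕ D) → ¬(R ∨ ¬U) = F → T = T
Hence S1 is true.

S2: This is (U ↑ ¬S) ∨ (R ⊕ ((¬D ↔ ¬G) ↔ D)).

¬S = ¬F = T
U ↑ ¬S = T ↑ T = F
¬D = ¬F = T
¬G = ¬T = F
¬D ↔ ¬G = T ↔ F = F
(¬D ↔ ¬G) ↔ D = F ↔ F = T
R ⊕ ((¬D ↔ ¬G) ↔ D) = F ⊕ T = T
(U ↑ ¬S) ∨ (R ⊕ ((¬D ↔ ¬G) ↔ D)) = F ∨ T = T
Thus S2 is true.

S3: Parsed as (((S ⊕ U) ↔ D) ∨ ¬G) ∨ ¬R

S ⊕ U = F ⊕ T = T
(S ⊕ U) ↔ D = T ↔ F = F
¬G = ¬T = F
((S ⊕ U) ↔ D) ∨ ¬G = F ∨ F = F
¬R = ¬F = T
(((S ⊕ U) ↔ D) ∨ ¬G) ∨ ¬R = F ∨ T = T
So S3 is true.

True statements: 3.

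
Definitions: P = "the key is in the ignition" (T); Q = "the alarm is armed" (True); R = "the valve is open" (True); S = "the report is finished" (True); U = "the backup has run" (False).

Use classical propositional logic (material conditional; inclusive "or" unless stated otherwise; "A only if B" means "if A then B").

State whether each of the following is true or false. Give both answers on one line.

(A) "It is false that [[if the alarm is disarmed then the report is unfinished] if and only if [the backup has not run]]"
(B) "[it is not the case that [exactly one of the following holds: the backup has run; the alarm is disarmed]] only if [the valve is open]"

(A): In symbols: ¬((¬Q → ¬S) ↔ ¬U)

¬Q = ¬T = F
¬S = ¬T = F
¬Q → ¬S = F → F = T
¬U = ¬F = T
(¬Q → ¬S) ↔ ¬U = T ↔ T = T
¬((¬Q → ¬S) ↔ ¬U) = ¬T = F
Hence (A) is false.

(B): In symbols: ¬(U ⊕ ¬Q) → R

¬Q = ¬T = F
U ⊕ ¬Q = F ⊕ F = F
¬(U ⊕ ¬Q) = ¬F = T
¬(U ⊕ ¬Q) → R = T → T = T
Hence (B) is true.

(A) F, (B) T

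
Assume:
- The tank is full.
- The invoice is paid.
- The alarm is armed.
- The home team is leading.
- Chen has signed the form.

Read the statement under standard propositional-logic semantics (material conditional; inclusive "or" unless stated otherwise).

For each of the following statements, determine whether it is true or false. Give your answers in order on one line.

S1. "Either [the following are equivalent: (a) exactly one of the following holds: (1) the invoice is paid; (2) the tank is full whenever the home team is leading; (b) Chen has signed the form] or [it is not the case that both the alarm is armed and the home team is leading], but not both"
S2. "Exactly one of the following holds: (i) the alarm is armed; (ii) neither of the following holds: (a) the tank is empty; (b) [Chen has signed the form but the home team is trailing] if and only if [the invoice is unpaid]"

Let Q = "the invoice is paid" (T), S = "the home team is leading" (T), P = "the tank is full" (T), U = "Chen has signed the form" (T), R = "the alarm is armed" (T).

S1: This is ((Q xor (S -> P)) <-> U) xor (R nand S).

S -> P = T -> T = T
Q xor (S -> P) = T xor T = F
(Q xor (S -> P)) <-> U = F <-> T = F
R nand S = T nand T = F
((Q xor (S -> P)) <-> U) xor (R nand S) = F xor F = F
Hence S1 is false.

S2: Parsed as R xor (~P nor ((U & ~S) <-> ~Q))

~P = ~T = F
~S = ~T = F
U & ~S = T & F = F
~Q = ~T = F
(U & ~S) <-> ~Q = F <-> F = T
~P nor ((U & ~S) <-> ~Q) = F nor T = F
R xor (~P nor ((U & ~S) <-> ~Q)) = T xor F = T
Hence S2 is true.

S1 false; S2 true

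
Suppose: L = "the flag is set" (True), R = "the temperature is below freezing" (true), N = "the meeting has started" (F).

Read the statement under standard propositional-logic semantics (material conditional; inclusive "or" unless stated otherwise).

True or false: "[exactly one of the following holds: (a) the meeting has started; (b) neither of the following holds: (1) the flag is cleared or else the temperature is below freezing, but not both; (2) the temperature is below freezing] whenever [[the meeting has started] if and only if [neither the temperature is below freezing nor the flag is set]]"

False.

Values: N=False, R=True, L=True.
In symbols: (N iff (R nor L)) -> (N xor ((not L xor R) nor R))

R nor L = True nor True = False
N iff (R nor L) = False iff False = True
not L = not True = False
not L xor R = False xor True = True
(not L xor R) nor R = True nor True = False
N xor ((not L xor R) nor R) = False xor False = False
(N iff (R nor L)) -> (N xor ((not L xor R) nor R)) = True -> False = False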